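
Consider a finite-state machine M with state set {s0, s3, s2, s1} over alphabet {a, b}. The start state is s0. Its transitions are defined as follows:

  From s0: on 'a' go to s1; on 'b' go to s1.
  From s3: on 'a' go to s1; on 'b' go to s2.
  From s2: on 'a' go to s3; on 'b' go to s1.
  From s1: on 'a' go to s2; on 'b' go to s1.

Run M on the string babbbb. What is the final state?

Trace: s0 -b-> s1 -a-> s2 -b-> s1 -b-> s1 -b-> s1 -b-> s1

s1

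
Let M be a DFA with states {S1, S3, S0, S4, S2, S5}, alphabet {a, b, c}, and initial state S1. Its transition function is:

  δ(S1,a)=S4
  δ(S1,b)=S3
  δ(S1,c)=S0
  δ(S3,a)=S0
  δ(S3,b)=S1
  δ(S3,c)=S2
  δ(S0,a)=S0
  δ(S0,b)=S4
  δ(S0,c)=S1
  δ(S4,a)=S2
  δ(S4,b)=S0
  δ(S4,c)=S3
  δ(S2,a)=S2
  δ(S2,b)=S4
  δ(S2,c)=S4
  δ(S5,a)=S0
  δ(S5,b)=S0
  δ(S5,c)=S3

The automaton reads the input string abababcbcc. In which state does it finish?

S1

Trace: S1 -a-> S4 -b-> S0 -a-> S0 -b-> S4 -a-> S2 -b-> S4 -c-> S3 -b-> S1 -c-> S0 -c-> S1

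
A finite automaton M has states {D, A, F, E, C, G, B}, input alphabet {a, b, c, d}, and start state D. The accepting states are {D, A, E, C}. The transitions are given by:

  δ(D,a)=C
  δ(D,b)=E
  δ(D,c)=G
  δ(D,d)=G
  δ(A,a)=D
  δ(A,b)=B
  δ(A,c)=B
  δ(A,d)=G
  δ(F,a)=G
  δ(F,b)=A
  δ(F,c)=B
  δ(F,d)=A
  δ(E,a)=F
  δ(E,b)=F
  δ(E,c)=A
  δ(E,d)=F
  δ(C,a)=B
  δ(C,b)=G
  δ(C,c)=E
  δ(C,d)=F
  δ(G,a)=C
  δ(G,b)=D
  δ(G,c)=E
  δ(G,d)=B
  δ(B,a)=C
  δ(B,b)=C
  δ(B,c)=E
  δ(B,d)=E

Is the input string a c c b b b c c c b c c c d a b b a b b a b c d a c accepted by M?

D → C → E → A → B → C → G → E → A → B → C → E → A → B → E → F → A → B → C → G → D → C → G → E → F → G → E
End state E is accepting.

Yes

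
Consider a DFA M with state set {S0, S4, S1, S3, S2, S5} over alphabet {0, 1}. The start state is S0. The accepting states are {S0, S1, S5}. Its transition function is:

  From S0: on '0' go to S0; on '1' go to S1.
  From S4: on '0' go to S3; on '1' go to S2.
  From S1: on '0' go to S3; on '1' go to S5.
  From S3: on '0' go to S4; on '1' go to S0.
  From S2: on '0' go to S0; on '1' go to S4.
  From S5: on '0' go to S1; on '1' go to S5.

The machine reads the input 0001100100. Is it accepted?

S0 → S0 → S0 → S0 → S1 → S5 → S1 → S3 → S0 → S0 → S0
End state S0 is accepting.

Yes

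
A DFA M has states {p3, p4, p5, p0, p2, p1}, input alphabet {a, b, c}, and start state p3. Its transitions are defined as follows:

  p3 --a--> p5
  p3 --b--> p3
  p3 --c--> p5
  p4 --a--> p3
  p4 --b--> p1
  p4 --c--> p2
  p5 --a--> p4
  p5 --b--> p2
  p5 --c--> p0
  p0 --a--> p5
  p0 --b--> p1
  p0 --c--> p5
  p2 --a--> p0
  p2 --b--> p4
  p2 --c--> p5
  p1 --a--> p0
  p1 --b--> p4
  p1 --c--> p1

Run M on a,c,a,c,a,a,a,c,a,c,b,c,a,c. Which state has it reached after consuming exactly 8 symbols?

start at p3
read 'a': p3 → p5
read 'c': p5 → p0
read 'a': p0 → p5
read 'c': p5 → p0
read 'a': p0 → p5
read 'a': p5 → p4
read 'a': p4 → p3
read 'c': p3 → p5
After 8 symbols: p5.

p5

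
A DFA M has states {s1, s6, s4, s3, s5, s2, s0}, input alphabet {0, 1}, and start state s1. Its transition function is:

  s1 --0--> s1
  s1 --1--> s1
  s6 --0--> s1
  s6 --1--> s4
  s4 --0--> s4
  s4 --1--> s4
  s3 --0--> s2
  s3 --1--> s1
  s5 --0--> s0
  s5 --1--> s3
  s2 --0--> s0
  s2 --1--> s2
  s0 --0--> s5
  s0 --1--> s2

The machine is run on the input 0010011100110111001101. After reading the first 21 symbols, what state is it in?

Trace: s1 -0-> s1 -0-> s1 -1-> s1 -0-> s1 -0-> s1 -1-> s1 -1-> s1 -1-> s1 -0-> s1 -0-> s1 -1-> s1 -1-> s1 -0-> s1 -1-> s1 -1-> s1 -1-> s1 -0-> s1 -0-> s1 -1-> s1 -1-> s1 -0-> s1
After 21 symbols: s1.

s1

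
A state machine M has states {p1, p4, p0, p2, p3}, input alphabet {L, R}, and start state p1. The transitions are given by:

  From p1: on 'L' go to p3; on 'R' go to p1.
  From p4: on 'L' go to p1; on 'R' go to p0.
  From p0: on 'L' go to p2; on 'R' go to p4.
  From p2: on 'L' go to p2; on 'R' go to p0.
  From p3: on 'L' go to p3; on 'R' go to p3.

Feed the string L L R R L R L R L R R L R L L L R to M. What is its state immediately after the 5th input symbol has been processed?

p3

p1 → p3 → p3 → p3 → p3 → p3
After 5 symbols: p3.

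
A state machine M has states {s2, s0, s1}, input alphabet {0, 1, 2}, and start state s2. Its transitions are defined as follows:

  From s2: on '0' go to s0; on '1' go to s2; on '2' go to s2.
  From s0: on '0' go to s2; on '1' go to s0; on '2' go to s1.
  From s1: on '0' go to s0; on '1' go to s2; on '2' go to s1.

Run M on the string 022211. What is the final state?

s2

Trace: s2 -0-> s0 -2-> s1 -2-> s1 -2-> s1 -1-> s2 -1-> s2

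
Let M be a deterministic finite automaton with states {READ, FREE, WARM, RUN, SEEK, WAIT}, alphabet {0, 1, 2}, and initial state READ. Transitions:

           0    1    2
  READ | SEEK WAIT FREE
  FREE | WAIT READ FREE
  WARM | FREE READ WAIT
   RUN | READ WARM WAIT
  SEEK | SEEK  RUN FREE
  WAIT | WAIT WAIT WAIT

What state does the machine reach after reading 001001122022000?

Trace: READ -0-> SEEK -0-> SEEK -1-> RUN -0-> READ -0-> SEEK -1-> RUN -1-> WARM -2-> WAIT -2-> WAIT -0-> WAIT -2-> WAIT -2-> WAIT -0-> WAIT -0-> WAIT -0-> WAIT

WAIT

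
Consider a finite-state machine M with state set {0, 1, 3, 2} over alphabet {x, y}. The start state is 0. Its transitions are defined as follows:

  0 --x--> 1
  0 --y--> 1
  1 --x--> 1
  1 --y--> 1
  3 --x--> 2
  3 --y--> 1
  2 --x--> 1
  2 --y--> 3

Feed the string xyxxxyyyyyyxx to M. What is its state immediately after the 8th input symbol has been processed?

1

Trace: 0 -x-> 1 -y-> 1 -x-> 1 -x-> 1 -x-> 1 -y-> 1 -y-> 1 -y-> 1
After 8 symbols: 1.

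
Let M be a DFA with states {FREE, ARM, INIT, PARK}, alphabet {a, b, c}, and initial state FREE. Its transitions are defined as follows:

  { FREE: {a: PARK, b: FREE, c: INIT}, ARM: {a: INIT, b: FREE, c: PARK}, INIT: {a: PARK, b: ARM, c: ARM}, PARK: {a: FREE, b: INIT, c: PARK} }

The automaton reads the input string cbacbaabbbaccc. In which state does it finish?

Trace: FREE -c-> INIT -b-> ARM -a-> INIT -c-> ARM -b-> FREE -a-> PARK -a-> FREE -b-> FREE -b-> FREE -b-> FREE -a-> PARK -c-> PARK -c-> PARK -c-> PARK

PARK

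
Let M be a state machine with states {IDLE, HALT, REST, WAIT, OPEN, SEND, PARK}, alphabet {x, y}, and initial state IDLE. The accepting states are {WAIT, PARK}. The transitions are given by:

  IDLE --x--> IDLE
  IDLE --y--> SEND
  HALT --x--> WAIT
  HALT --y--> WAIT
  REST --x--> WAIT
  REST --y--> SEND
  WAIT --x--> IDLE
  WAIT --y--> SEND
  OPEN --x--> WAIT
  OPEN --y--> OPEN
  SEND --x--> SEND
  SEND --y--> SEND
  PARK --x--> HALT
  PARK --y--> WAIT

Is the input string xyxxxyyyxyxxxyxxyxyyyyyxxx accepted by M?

start at IDLE
read 'x': IDLE → IDLE
read 'y': IDLE → SEND
read 'x': SEND → SEND
read 'x': SEND → SEND
read 'x': SEND → SEND
read 'y': SEND → SEND
read 'y': SEND → SEND
read 'y': SEND → SEND
read 'x': SEND → SEND
read 'y': SEND → SEND
read 'x': SEND → SEND
read 'x': SEND → SEND
read 'x': SEND → SEND
read 'y': SEND → SEND
read 'x': SEND → SEND
read 'x': SEND → SEND
read 'y': SEND → SEND
read 'x': SEND → SEND
read 'y': SEND → SEND
read 'y': SEND → SEND
read 'y': SEND → SEND
read 'y': SEND → SEND
read 'y': SEND → SEND
read 'x': SEND → SEND
read 'x': SEND → SEND
read 'x': SEND → SEND
End state SEND is not accepting.

No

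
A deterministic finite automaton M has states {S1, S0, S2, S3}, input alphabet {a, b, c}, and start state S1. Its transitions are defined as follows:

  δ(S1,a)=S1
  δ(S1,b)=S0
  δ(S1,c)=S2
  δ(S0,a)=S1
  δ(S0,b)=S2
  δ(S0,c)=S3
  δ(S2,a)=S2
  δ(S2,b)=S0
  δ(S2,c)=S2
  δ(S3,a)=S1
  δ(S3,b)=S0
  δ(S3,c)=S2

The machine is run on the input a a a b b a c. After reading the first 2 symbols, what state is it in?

S1

S1 → S1 → S1
After 2 symbols: S1.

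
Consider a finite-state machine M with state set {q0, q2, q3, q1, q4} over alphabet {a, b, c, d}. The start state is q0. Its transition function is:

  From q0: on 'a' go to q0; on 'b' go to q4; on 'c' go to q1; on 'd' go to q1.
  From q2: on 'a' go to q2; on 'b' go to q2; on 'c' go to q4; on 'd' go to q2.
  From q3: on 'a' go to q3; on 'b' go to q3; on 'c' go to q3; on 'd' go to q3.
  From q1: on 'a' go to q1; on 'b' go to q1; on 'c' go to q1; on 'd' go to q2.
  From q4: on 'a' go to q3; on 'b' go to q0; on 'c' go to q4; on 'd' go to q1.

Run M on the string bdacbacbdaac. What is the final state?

start at q0
read 'b': q0 → q4
read 'd': q4 → q1
read 'a': q1 → q1
read 'c': q1 → q1
read 'b': q1 → q1
read 'a': q1 → q1
read 'c': q1 → q1
read 'b': q1 → q1
read 'd': q1 → q2
read 'a': q2 → q2
read 'a': q2 → q2
read 'c': q2 → q4

q4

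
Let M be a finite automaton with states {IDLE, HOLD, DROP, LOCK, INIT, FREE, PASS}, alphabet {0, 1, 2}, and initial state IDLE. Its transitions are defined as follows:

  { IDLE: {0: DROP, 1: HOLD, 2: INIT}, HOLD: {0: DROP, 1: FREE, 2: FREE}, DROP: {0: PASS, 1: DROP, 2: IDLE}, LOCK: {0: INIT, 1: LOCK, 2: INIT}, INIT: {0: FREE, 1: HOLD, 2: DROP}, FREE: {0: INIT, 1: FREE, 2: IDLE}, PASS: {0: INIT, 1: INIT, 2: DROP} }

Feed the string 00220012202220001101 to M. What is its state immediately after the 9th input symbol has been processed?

IDLE

start at IDLE
read '0': IDLE → DROP
read '0': DROP → PASS
read '2': PASS → DROP
read '2': DROP → IDLE
read '0': IDLE → DROP
read '0': DROP → PASS
read '1': PASS → INIT
read '2': INIT → DROP
read '2': DROP → IDLE
After 9 symbols: IDLE.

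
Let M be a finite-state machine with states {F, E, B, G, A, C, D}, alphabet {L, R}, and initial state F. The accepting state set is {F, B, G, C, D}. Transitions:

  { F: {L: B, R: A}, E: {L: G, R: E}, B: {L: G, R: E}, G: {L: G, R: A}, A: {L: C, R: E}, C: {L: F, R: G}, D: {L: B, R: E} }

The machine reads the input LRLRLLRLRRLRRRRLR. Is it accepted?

Trace: F -L-> B -R-> E -L-> G -R-> A -L-> C -L-> F -R-> A -L-> C -R-> G -R-> A -L-> C -R-> G -R-> A -R-> E -R-> E -L-> G -R-> A
End state A is not accepting.

No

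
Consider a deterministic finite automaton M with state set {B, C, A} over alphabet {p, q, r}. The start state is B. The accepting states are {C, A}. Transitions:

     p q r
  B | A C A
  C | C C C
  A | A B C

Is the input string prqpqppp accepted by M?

Yes

B → A → C → C → C → C → C → C → C
End state C is accepting.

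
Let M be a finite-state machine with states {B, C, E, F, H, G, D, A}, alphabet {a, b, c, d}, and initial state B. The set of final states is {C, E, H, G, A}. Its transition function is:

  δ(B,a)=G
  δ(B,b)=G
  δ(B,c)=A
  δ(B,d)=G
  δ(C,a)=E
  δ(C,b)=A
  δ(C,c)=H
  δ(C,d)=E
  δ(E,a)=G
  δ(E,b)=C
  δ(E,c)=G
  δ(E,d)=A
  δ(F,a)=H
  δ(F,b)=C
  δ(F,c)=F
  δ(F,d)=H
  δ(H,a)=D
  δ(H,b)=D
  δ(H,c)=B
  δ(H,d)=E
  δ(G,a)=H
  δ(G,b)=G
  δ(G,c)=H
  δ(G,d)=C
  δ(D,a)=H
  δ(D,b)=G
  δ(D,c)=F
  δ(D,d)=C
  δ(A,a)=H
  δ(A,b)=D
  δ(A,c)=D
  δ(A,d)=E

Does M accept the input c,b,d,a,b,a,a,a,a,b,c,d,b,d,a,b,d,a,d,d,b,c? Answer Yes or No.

Yes

B → A → D → C → E → C → E → G → H → D → G → H → E → C → E → G → G → C → E → A → E → C → H
End state H is accepting.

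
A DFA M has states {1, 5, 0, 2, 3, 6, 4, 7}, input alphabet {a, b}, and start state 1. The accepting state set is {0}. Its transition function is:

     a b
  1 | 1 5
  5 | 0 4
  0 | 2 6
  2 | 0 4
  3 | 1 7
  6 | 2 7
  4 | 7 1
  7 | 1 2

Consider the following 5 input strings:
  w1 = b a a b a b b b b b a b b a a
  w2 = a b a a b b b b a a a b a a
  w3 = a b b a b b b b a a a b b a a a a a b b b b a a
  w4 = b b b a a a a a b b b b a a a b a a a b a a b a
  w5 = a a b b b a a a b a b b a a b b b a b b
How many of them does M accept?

1

w1: 1 → 5 → 0 → 2 → 4 → 7 → 2 → 4 → 1 → 5 → 4 → 7 → 2 → 4 → 7 → 1  → end 1, rejected
w2: 1 → 1 → 5 → 0 → 2 → 4 → 1 → 5 → 4 → 7 → 1 → 1 → 5 → 0 → 2  → end 2, rejected
w3: 1 → 1 → 5 → 4 → 7 → 2 → 4 → 1 → 5 → 0 → 2 → 0 → 6 → 7 → 1 → 1 → 1 → 1 → 1 → 5 → 4 → 1 → 5 → 0 → 2  → end 2, rejected
w4: 1 → 5 → 4 → 1 → 1 → 1 → 1 → 1 → 1 → 5 → 4 → 1 → 5 → 0 → 2 → 0 → 6 → 2 → 0 → 2 → 4 → 7 → 1 → 5 → 0  → end 0, accepted
w5: 1 → 1 → 1 → 5 → 4 → 1 → 1 → 1 → 1 → 5 → 0 → 6 → 7 → 1 → 1 → 5 → 4 → 1 → 1 → 5 → 4  → end 4, rejected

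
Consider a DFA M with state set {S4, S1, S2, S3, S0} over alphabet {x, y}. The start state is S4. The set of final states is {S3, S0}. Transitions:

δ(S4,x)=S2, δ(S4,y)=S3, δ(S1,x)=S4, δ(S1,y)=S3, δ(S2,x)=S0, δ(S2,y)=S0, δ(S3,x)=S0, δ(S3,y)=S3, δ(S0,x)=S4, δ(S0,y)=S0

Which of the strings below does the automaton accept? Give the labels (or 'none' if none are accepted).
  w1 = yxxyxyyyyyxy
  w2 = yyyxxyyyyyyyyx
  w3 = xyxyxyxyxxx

w1: S4 → S3 → S0 → S4 → S3 → S0 → S0 → S0 → S0 → S0 → S0 → S4 → S3  → end S3, accepted
w2: S4 → S3 → S3 → S3 → S0 → S4 → S3 → S3 → S3 → S3 → S3 → S3 → S3 → S3 → S0  → end S0, accepted
w3: S4 → S2 → S0 → S4 → S3 → S0 → S0 → S4 → S3 → S0 → S4 → S2  → end S2, rejected

w1, w2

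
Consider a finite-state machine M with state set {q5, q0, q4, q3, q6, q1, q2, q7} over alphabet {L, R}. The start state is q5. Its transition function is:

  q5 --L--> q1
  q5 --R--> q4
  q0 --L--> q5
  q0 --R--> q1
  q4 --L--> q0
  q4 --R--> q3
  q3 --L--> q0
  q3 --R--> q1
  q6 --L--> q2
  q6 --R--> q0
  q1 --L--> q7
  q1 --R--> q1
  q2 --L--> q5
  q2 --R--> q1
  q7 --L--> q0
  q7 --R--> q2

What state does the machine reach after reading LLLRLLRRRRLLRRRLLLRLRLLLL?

q1

q5 → q1 → q7 → q0 → q1 → q7 → q0 → q1 → q1 → q1 → q1 → q7 → q0 → q1 → q1 → q1 → q7 → q0 → q5 → q4 → q0 → q1 → q7 → q0 → q5 → q1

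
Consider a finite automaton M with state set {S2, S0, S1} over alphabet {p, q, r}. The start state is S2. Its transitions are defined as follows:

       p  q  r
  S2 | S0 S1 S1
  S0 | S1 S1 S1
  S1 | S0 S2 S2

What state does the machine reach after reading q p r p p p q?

start at S2
read 'q': S2 → S1
read 'p': S1 → S0
read 'r': S0 → S1
read 'p': S1 → S0
read 'p': S0 → S1
read 'p': S1 → S0
read 'q': S0 → S1

S1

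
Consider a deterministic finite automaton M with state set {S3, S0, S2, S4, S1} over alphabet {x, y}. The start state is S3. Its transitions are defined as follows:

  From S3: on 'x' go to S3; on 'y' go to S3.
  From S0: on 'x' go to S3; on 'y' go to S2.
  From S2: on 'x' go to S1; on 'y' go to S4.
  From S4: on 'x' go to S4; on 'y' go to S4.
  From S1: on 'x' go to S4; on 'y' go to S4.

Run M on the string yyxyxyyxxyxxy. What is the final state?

Trace: S3 -y-> S3 -y-> S3 -x-> S3 -y-> S3 -x-> S3 -y-> S3 -y-> S3 -x-> S3 -x-> S3 -y-> S3 -x-> S3 -x-> S3 -y-> S3

S3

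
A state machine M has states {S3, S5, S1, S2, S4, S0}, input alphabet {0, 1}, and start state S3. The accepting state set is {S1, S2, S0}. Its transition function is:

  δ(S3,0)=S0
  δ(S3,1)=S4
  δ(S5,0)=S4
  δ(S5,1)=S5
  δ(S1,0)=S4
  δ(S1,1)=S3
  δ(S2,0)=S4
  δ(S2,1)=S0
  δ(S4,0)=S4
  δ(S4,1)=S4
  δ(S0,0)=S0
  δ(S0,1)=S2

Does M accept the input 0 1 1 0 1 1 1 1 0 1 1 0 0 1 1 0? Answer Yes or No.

start at S3
read '0': S3 → S0
read '1': S0 → S2
read '1': S2 → S0
read '0': S0 → S0
read '1': S0 → S2
read '1': S2 → S0
read '1': S0 → S2
read '1': S2 → S0
read '0': S0 → S0
read '1': S0 → S2
read '1': S2 → S0
read '0': S0 → S0
read '0': S0 → S0
read '1': S0 → S2
read '1': S2 → S0
read '0': S0 → S0
End state S0 is accepting.

Yes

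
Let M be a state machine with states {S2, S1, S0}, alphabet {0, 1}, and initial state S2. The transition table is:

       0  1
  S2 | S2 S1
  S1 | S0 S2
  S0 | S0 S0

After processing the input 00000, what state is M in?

S2

start at S2
read '0': S2 → S2
read '0': S2 → S2
read '0': S2 → S2
read '0': S2 → S2
read '0': S2 → S2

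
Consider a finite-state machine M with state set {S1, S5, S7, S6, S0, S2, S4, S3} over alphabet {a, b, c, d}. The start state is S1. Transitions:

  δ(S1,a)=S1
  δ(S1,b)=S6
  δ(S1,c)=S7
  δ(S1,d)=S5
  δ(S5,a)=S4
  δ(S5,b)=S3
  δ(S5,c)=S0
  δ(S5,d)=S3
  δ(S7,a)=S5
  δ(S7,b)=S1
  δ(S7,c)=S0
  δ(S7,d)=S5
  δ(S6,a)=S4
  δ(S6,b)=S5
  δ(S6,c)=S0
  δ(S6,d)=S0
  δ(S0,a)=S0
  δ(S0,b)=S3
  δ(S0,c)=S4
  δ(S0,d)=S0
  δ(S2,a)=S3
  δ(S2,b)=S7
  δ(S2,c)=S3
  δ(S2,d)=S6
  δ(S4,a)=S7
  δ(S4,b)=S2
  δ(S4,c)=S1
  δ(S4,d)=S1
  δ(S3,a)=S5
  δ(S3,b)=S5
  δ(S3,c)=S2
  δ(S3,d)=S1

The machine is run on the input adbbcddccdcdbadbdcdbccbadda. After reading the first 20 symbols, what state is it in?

Trace: S1 -a-> S1 -d-> S5 -b-> S3 -b-> S5 -c-> S0 -d-> S0 -d-> S0 -c-> S4 -c-> S1 -d-> S5 -c-> S0 -d-> S0 -b-> S3 -a-> S5 -d-> S3 -b-> S5 -d-> S3 -c-> S2 -d-> S6 -b-> S5
After 20 symbols: S5.

S5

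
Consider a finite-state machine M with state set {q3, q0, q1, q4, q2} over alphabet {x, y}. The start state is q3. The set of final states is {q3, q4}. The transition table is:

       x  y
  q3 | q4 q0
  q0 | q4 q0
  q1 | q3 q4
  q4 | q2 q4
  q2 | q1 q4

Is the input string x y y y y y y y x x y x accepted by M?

q3 → q4 → q4 → q4 → q4 → q4 → q4 → q4 → q4 → q2 → q1 → q4 → q2
End state q2 is not accepting.

No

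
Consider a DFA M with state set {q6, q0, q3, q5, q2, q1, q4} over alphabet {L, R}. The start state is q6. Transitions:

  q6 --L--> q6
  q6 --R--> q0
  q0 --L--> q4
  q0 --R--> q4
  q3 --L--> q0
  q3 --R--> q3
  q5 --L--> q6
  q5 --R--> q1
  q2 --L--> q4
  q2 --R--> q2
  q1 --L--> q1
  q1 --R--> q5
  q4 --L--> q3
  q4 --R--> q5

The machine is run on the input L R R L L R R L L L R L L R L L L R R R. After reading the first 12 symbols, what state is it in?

q4

Trace: q6 -L-> q6 -R-> q0 -R-> q4 -L-> q3 -L-> q0 -R-> q4 -R-> q5 -L-> q6 -L-> q6 -L-> q6 -R-> q0 -L-> q4
After 12 symbols: q4.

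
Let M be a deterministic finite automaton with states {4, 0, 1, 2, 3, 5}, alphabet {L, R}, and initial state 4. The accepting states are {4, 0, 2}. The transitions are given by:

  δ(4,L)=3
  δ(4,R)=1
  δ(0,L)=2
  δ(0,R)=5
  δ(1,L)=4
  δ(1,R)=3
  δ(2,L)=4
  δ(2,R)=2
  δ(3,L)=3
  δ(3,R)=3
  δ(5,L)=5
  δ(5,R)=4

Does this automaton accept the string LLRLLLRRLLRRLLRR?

No

4 → 3 → 3 → 3 → 3 → 3 → 3 → 3 → 3 → 3 → 3 → 3 → 3 → 3 → 3 → 3 → 3
End state 3 is not accepting.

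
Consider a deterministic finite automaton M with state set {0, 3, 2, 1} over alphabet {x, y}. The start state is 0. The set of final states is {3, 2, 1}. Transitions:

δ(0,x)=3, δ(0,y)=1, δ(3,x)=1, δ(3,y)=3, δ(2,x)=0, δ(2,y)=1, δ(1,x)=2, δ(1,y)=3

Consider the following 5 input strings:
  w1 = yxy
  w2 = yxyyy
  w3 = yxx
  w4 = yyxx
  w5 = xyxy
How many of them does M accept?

w1: 0 → 1 → 2 → 1  → end 1, accepted
w2: 0 → 1 → 2 → 1 → 3 → 3  → end 3, accepted
w3: 0 → 1 → 2 → 0  → end 0, rejected
w4: 0 → 1 → 3 → 1 → 2  → end 2, accepted
w5: 0 → 3 → 3 → 1 → 3  → end 3, accepted

4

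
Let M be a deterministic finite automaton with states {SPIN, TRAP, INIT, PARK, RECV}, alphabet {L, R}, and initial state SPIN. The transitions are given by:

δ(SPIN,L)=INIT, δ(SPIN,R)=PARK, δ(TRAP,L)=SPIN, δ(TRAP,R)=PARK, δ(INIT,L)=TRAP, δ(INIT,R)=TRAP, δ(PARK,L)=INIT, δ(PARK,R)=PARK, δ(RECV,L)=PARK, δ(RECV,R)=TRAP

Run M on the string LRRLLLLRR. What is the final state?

SPIN → INIT → TRAP → PARK → INIT → TRAP → SPIN → INIT → TRAP → PARK

PARK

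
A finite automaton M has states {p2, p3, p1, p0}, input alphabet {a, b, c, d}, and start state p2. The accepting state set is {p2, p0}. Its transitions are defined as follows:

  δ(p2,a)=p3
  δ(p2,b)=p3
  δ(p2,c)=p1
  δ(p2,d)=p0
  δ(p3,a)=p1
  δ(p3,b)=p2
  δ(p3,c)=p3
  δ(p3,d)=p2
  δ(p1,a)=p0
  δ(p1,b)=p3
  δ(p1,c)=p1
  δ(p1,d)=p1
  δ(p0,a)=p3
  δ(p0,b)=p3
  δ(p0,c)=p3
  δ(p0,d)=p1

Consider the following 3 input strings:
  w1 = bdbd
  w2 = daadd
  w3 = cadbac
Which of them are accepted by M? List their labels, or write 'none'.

w1:
  start at p2
  read 'b': p2 → p3
  read 'd': p3 → p2
  read 'b': p2 → p3
  read 'd': p3 → p2
  end p2, accepted
w2:
  start at p2
  read 'd': p2 → p0
  read 'a': p0 → p3
  read 'a': p3 → p1
  read 'd': p1 → p1
  read 'd': p1 → p1
  end p1, rejected
w3:
  start at p2
  read 'c': p2 → p1
  read 'a': p1 → p0
  read 'd': p0 → p1
  read 'b': p1 → p3
  read 'a': p3 → p1
  read 'c': p1 → p1
  end p1, rejected

w1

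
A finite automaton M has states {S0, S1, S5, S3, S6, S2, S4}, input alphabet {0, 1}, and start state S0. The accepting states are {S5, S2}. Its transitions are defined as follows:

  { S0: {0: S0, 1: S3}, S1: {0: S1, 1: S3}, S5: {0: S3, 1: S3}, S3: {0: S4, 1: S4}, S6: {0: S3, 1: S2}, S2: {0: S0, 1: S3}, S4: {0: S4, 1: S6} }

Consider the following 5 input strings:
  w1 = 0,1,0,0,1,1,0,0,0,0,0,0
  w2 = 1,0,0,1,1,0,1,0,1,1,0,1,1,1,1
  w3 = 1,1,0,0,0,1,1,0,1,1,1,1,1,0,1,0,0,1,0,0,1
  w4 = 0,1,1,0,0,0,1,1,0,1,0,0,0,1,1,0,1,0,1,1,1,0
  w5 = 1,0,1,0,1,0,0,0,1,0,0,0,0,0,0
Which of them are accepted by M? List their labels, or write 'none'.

w1:
  start at S0
  read '0': S0 → S0
  read '1': S0 → S3
  read '0': S3 → S4
  read '0': S4 → S4
  read '1': S4 → S6
  read '1': S6 → S2
  read '0': S2 → S0
  read '0': S0 → S0
  read '0': S0 → S0
  read '0': S0 → S0
  read '0': S0 → S0
  read '0': S0 → S0
  end S0, rejected
w2:
  start at S0
  read '1': S0 → S3
  read '0': S3 → S4
  read '0': S4 → S4
  read '1': S4 → S6
  read '1': S6 → S2
  read '0': S2 → S0
  read '1': S0 → S3
  read '0': S3 → S4
  read '1': S4 → S6
  read '1': S6 → S2
  read '0': S2 → S0
  read '1': S0 → S3
  read '1': S3 → S4
  read '1': S4 → S6
  read '1': S6 → S2
  end S2, accepted
w3:
  start at S0
  read '1': S0 → S3
  read '1': S3 → S4
  read '0': S4 → S4
  read '0': S4 → S4
  read '0': S4 → S4
  read '1': S4 → S6
  read '1': S6 → S2
  read '0': S2 → S0
  read '1': S0 → S3
  read '1': S3 → S4
  read '1': S4 → S6
  read '1': S6 → S2
  read '1': S2 → S3
  read '0': S3 → S4
  read '1': S4 → S6
  read '0': S6 → S3
  read '0': S3 → S4
  read '1': S4 → S6
  read '0': S6 → S3
  read '0': S3 → S4
  read '1': S4 → S6
  end S6, rejected
w4:
  start at S0
  read '0': S0 → S0
  read '1': S0 → S3
  read '1': S3 → S4
  read '0': S4 → S4
  read '0': S4 → S4
  read '0': S4 → S4
  read '1': S4 → S6
  read '1': S6 → S2
  read '0': S2 → S0
  read '1': S0 → S3
  read '0': S3 → S4
  read '0': S4 → S4
  read '0': S4 → S4
  read '1': S4 → S6
  read '1': S6 → S2
  read '0': S2 → S0
  read '1': S0 → S3
  read '0': S3 → S4
  read '1': S4 → S6
  read '1': S6 → S2
  read '1': S2 → S3
  read '0': S3 → S4
  end S4, rejected
w5:
  start at S0
  read '1': S0 → S3
  read '0': S3 → S4
  read '1': S4 → S6
  read '0': S6 → S3
  read '1': S3 → S4
  read '0': S4 → S4
  read '0': S4 → S4
  read '0': S4 → S4
  read '1': S4 → S6
  read '0': S6 → S3
  read '0': S3 → S4
  read '0': S4 → S4
  read '0': S4 → S4
  read '0': S4 → S4
  read '0': S4 → S4
  end S4, rejected

w2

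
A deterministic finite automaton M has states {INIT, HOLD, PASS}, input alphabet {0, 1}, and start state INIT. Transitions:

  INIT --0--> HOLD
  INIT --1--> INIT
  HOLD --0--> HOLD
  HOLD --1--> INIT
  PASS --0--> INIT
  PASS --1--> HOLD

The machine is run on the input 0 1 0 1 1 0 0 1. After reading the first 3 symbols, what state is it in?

Trace: INIT -0-> HOLD -1-> INIT -0-> HOLD
After 3 symbols: HOLD.

HOLD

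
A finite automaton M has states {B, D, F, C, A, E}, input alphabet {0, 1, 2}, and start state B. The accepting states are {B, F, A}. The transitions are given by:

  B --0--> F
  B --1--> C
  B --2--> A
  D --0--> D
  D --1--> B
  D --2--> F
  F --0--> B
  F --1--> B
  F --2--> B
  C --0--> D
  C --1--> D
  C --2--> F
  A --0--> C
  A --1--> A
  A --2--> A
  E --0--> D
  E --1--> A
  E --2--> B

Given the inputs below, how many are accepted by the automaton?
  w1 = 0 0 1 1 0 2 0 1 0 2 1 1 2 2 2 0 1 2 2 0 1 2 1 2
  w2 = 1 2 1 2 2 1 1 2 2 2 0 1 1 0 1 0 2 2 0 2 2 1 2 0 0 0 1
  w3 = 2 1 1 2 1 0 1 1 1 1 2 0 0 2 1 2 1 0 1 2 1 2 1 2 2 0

w1: Trace: B -0-> F -0-> B -1-> C -1-> D -0-> D -2-> F -0-> B -1-> C -0-> D -2-> F -1-> B -1-> C -2-> F -2-> B -2-> A -0-> C -1-> D -2-> F -2-> B -0-> F -1-> B -2-> A -1-> A -2-> A  → end A, accepted
w2: Trace: B -1-> C -2-> F -1-> B -2-> A -2-> A -1-> A -1-> A -2-> A -2-> A -2-> A -0-> C -1-> D -1-> B -0-> F -1-> B -0-> F -2-> B -2-> A -0-> C -2-> F -2-> B -1-> C -2-> F -0-> B -0-> F -0-> B -1-> C  → end C, rejected
w3: Trace: B -2-> A -1-> A -1-> A -2-> A -1-> A -0-> C -1-> D -1-> B -1-> C -1-> D -2-> F -0-> B -0-> F -2-> B -1-> C -2-> F -1-> B -0-> F -1-> B -2-> A -1-> A -2-> A -1-> A -2-> A -2-> A -0-> C  → end C, rejected

1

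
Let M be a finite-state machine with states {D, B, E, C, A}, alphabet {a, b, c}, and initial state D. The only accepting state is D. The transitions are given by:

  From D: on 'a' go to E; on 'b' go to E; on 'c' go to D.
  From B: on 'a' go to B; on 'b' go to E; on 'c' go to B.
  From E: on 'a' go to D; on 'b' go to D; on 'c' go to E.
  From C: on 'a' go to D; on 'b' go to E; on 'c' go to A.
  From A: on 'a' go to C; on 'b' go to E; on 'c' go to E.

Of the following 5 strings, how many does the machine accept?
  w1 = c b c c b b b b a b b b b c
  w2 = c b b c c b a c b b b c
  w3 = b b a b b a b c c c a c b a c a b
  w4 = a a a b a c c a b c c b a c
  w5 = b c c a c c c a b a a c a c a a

w1: Trace: D -c-> D -b-> E -c-> E -c-> E -b-> D -b-> E -b-> D -b-> E -a-> D -b-> E -b-> D -b-> E -b-> D -c-> D  → end D, accepted
w2: Trace: D -c-> D -b-> E -b-> D -c-> D -c-> D -b-> E -a-> D -c-> D -b-> E -b-> D -b-> E -c-> E  → end E, rejected
w3: Trace: D -b-> E -b-> D -a-> E -b-> D -b-> E -a-> D -b-> E -c-> E -c-> E -c-> E -a-> D -c-> D -b-> E -a-> D -c-> D -a-> E -b-> D  → end D, accepted
w4: Trace: D -a-> E -a-> D -a-> E -b-> D -a-> E -c-> E -c-> E -a-> D -b-> E -c-> E -c-> E -b-> D -a-> E -c-> E  → end E, rejected
w5: Trace: D -b-> E -c-> E -c-> E -a-> D -c-> D -c-> D -c-> D -a-> E -b-> D -a-> E -a-> D -c-> D -a-> E -c-> E -a-> D -a-> E  → end E, rejected

2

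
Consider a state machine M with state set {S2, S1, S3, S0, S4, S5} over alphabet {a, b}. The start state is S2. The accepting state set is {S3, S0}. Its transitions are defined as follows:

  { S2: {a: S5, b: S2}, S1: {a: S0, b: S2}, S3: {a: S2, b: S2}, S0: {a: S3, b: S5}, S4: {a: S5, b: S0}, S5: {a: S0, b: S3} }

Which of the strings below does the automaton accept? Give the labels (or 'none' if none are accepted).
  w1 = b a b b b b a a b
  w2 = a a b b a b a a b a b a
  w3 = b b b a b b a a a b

w2

w1: Trace: S2 -b-> S2 -a-> S5 -b-> S3 -b-> S2 -b-> S2 -b-> S2 -a-> S5 -a-> S0 -b-> S5  → end S5, rejected
w2: Trace: S2 -a-> S5 -a-> S0 -b-> S5 -b-> S3 -a-> S2 -b-> S2 -a-> S5 -a-> S0 -b-> S5 -a-> S0 -b-> S5 -a-> S0  → end S0, accepted
w3: Trace: S2 -b-> S2 -b-> S2 -b-> S2 -a-> S5 -b-> S3 -b-> S2 -a-> S5 -a-> S0 -a-> S3 -b-> S2  → end S2, rejected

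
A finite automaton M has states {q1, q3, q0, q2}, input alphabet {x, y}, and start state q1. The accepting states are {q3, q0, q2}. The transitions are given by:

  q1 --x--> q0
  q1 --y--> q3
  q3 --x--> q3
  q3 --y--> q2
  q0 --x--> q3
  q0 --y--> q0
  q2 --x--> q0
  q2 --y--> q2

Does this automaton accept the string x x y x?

start at q1
read 'x': q1 → q0
read 'x': q0 → q3
read 'y': q3 → q2
read 'x': q2 → q0
End state q0 is accepting.

Yes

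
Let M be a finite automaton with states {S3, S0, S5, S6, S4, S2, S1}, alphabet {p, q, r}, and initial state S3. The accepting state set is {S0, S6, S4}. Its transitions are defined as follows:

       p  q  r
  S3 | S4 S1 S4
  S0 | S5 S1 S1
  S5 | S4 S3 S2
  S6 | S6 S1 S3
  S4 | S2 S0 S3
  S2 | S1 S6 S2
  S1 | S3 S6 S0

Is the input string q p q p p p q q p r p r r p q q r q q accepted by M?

start at S3
read 'q': S3 → S1
read 'p': S1 → S3
read 'q': S3 → S1
read 'p': S1 → S3
read 'p': S3 → S4
read 'p': S4 → S2
read 'q': S2 → S6
read 'q': S6 → S1
read 'p': S1 → S3
read 'r': S3 → S4
read 'p': S4 → S2
read 'r': S2 → S2
read 'r': S2 → S2
read 'p': S2 → S1
read 'q': S1 → S6
read 'q': S6 → S1
read 'r': S1 → S0
read 'q': S0 → S1
read 'q': S1 → S6
End state S6 is accepting.

Yes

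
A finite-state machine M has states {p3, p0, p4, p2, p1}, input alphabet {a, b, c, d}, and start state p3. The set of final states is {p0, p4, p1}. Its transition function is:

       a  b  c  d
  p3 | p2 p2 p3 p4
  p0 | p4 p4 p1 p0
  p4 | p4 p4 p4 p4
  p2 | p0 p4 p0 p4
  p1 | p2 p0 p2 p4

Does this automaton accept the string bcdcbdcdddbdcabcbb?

p3 → p2 → p0 → p0 → p1 → p0 → p0 → p1 → p4 → p4 → p4 → p4 → p4 → p4 → p4 → p4 → p4 → p4 → p4
End state p4 is accepting.

Yes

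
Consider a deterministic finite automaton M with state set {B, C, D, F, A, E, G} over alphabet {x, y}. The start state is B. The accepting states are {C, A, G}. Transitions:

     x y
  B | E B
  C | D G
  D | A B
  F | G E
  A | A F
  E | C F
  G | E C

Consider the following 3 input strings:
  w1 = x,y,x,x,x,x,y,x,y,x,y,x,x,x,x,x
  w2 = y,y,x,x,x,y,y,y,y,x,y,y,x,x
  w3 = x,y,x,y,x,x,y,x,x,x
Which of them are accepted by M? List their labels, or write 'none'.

w1, w3

w1:
  start at B
  read 'x': B → E
  read 'y': E → F
  read 'x': F → G
  read 'x': G → E
  read 'x': E → C
  read 'x': C → D
  read 'y': D → B
  read 'x': B → E
  read 'y': E → F
  read 'x': F → G
  read 'y': G → C
  read 'x': C → D
  read 'x': D → A
  read 'x': A → A
  read 'x': A → A
  read 'x': A → A
  end A, accepted
w2:
  start at B
  read 'y': B → B
  read 'y': B → B
  read 'x': B → E
  read 'x': E → C
  read 'x': C → D
  read 'y': D → B
  read 'y': B → B
  read 'y': B → B
  read 'y': B → B
  read 'x': B → E
  read 'y': E → F
  read 'y': F → E
  read 'x': E → C
  read 'x': C → D
  end D, rejected
w3:
  start at B
  read 'x': B → E
  read 'y': E → F
  read 'x': F → G
  read 'y': G → C
  read 'x': C → D
  read 'x': D → A
  read 'y': A → F
  read 'x': F → G
  read 'x': G → E
  read 'x': E → C
  end C, accepted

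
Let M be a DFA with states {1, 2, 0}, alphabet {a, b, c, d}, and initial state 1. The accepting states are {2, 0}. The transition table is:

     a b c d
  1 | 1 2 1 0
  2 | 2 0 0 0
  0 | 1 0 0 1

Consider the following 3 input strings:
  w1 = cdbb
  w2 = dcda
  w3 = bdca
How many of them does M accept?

w1: 1 → 1 → 0 → 0 → 0  → end 0, accepted
w2: 1 → 0 → 0 → 1 → 1  → end 1, rejected
w3: 1 → 2 → 0 → 0 → 1  → end 1, rejected

1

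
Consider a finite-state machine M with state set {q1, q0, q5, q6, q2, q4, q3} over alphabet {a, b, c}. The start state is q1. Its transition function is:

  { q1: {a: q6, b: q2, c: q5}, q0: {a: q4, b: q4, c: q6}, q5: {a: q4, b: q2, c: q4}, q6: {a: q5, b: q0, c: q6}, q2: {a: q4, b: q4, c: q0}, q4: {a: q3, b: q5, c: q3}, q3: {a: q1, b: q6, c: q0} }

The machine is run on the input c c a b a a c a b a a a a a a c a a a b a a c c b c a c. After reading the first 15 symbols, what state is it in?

q4

q1 → q5 → q4 → q3 → q6 → q5 → q4 → q3 → q1 → q2 → q4 → q3 → q1 → q6 → q5 → q4
After 15 symbols: q4.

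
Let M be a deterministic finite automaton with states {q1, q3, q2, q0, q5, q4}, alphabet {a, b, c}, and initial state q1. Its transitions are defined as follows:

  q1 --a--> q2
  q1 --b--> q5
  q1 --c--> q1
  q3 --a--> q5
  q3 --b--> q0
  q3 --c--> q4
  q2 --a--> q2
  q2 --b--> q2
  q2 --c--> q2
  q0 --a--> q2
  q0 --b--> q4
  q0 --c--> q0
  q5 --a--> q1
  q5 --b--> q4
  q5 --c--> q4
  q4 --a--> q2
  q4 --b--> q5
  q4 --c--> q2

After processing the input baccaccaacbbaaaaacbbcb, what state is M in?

q2

Trace: q1 -b-> q5 -a-> q1 -c-> q1 -c-> q1 -a-> q2 -c-> q2 -c-> q2 -a-> q2 -a-> q2 -c-> q2 -b-> q2 -b-> q2 -a-> q2 -a-> q2 -a-> q2 -a-> q2 -a-> q2 -c-> q2 -b-> q2 -b-> q2 -c-> q2 -b-> q2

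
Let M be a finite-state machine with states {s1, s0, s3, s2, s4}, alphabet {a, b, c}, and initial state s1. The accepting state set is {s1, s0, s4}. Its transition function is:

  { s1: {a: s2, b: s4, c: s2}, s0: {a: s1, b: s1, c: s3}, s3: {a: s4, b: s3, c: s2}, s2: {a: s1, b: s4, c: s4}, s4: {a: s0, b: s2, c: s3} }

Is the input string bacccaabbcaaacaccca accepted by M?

Yes

start at s1
read 'b': s1 → s4
read 'a': s4 → s0
read 'c': s0 → s3
read 'c': s3 → s2
read 'c': s2 → s4
read 'a': s4 → s0
read 'a': s0 → s1
read 'b': s1 → s4
read 'b': s4 → s2
read 'c': s2 → s4
read 'a': s4 → s0
read 'a': s0 → s1
read 'a': s1 → s2
read 'c': s2 → s4
read 'a': s4 → s0
read 'c': s0 → s3
read 'c': s3 → s2
read 'c': s2 → s4
read 'a': s4 → s0
End state s0 is accepting.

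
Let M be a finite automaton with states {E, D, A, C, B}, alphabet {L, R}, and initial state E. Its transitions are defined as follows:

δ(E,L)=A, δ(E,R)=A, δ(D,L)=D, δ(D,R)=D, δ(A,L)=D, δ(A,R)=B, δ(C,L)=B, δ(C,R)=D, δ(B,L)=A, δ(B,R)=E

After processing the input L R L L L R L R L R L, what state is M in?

start at E
read 'L': E → A
read 'R': A → B
read 'L': B → A
read 'L': A → D
read 'L': D → D
read 'R': D → D
read 'L': D → D
read 'R': D → D
read 'L': D → D
read 'R': D → D
read 'L': D → D

D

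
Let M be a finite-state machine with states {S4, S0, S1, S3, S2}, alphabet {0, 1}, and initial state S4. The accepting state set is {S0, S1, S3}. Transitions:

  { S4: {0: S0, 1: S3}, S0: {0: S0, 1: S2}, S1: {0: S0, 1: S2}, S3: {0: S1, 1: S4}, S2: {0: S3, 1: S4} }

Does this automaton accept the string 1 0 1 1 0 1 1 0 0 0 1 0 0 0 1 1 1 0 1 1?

Trace: S4 -1-> S3 -0-> S1 -1-> S2 -1-> S4 -0-> S0 -1-> S2 -1-> S4 -0-> S0 -0-> S0 -0-> S0 -1-> S2 -0-> S3 -0-> S1 -0-> S0 -1-> S2 -1-> S4 -1-> S3 -0-> S1 -1-> S2 -1-> S4
End state S4 is not accepting.

No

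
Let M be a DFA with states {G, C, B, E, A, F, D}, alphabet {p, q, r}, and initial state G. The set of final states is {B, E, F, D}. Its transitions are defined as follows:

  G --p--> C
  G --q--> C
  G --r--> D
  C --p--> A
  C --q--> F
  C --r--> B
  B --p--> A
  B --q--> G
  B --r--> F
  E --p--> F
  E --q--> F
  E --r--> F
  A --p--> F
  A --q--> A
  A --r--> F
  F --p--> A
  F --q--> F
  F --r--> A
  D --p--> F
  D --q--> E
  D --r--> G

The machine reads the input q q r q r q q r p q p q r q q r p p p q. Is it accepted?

Yes

G → C → F → A → A → F → F → F → A → F → F → A → A → F → F → F → A → F → A → F → F
End state F is accepting.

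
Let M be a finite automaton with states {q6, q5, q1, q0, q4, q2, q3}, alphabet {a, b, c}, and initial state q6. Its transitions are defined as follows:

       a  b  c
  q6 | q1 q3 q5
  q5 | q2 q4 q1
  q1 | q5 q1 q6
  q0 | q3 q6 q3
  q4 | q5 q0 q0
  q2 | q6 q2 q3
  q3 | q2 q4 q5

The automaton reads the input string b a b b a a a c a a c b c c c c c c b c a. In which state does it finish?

Trace: q6 -b-> q3 -a-> q2 -b-> q2 -b-> q2 -a-> q6 -a-> q1 -a-> q5 -c-> q1 -a-> q5 -a-> q2 -c-> q3 -b-> q4 -c-> q0 -c-> q3 -c-> q5 -c-> q1 -c-> q6 -c-> q5 -b-> q4 -c-> q0 -a-> q3

q3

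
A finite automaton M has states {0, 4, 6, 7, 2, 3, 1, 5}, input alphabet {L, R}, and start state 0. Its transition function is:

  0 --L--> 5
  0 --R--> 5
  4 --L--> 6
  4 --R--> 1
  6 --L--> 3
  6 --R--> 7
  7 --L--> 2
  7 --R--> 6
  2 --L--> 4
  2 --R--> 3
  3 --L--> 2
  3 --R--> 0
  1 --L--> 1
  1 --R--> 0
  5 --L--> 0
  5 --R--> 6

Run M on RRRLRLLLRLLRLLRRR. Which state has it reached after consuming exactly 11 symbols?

4

0 → 5 → 6 → 7 → 2 → 3 → 2 → 4 → 6 → 7 → 2 → 4
After 11 symbols: 4.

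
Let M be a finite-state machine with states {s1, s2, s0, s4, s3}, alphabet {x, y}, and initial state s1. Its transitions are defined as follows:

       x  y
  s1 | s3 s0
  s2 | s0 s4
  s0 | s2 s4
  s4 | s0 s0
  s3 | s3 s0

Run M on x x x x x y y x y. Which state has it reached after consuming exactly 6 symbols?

Trace: s1 -x-> s3 -x-> s3 -x-> s3 -x-> s3 -x-> s3 -y-> s0
After 6 symbols: s0.

s0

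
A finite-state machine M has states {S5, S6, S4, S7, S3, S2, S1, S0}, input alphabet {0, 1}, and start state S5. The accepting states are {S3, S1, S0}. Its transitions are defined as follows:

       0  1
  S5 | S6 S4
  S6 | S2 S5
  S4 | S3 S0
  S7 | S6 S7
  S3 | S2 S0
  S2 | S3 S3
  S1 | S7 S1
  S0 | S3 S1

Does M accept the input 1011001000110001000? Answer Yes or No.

No

S5 → S4 → S3 → S0 → S1 → S7 → S6 → S5 → S6 → S2 → S3 → S0 → S1 → S7 → S6 → S2 → S3 → S2 → S3 → S2
End state S2 is not accepting.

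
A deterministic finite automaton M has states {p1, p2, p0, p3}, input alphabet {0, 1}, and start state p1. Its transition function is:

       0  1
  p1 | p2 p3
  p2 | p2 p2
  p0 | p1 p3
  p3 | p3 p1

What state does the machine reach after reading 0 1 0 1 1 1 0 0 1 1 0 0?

p1 → p2 → p2 → p2 → p2 → p2 → p2 → p2 → p2 → p2 → p2 → p2 → p2

p2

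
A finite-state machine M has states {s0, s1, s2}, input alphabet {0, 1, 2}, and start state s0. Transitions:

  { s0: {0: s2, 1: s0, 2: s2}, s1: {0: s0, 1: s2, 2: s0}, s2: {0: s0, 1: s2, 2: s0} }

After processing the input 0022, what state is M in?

start at s0
read '0': s0 → s2
read '0': s2 → s0
read '2': s0 → s2
read '2': s2 → s0

s0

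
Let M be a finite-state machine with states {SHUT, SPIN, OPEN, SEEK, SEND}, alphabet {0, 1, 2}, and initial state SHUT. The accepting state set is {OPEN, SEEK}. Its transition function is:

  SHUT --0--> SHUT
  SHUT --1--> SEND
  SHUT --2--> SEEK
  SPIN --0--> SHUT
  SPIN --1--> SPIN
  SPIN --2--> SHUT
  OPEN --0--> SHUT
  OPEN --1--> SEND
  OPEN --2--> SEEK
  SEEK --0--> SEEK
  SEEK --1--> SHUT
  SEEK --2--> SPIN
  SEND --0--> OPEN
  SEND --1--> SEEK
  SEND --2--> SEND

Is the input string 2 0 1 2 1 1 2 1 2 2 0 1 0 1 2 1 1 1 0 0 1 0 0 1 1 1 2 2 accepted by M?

Trace: SHUT -2-> SEEK -0-> SEEK -1-> SHUT -2-> SEEK -1-> SHUT -1-> SEND -2-> SEND -1-> SEEK -2-> SPIN -2-> SHUT -0-> SHUT -1-> SEND -0-> OPEN -1-> SEND -2-> SEND -1-> SEEK -1-> SHUT -1-> SEND -0-> OPEN -0-> SHUT -1-> SEND -0-> OPEN -0-> SHUT -1-> SEND -1-> SEEK -1-> SHUT -2-> SEEK -2-> SPIN
End state SPIN is not accepting.

No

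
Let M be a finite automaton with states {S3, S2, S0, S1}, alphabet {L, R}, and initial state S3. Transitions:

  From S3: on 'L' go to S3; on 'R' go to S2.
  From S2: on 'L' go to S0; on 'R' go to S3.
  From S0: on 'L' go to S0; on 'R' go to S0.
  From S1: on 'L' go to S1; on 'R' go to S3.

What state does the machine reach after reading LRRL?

S3

S3 → S3 → S2 → S3 → S3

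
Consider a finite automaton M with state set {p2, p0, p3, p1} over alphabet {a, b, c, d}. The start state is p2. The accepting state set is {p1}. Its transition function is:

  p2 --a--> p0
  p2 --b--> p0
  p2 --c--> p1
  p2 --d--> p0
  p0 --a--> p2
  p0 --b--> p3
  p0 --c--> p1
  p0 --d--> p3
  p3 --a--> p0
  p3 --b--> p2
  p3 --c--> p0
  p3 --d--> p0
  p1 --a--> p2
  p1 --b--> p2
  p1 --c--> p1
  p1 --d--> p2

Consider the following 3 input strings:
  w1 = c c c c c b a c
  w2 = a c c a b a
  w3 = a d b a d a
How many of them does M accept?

w1: Trace: p2 -c-> p1 -c-> p1 -c-> p1 -c-> p1 -c-> p1 -b-> p2 -a-> p0 -c-> p1  → end p1, accepted
w2: Trace: p2 -a-> p0 -c-> p1 -c-> p1 -a-> p2 -b-> p0 -a-> p2  → end p2, rejected
w3: Trace: p2 -a-> p0 -d-> p3 -b-> p2 -a-> p0 -d-> p3 -a-> p0  → end p0, rejected

1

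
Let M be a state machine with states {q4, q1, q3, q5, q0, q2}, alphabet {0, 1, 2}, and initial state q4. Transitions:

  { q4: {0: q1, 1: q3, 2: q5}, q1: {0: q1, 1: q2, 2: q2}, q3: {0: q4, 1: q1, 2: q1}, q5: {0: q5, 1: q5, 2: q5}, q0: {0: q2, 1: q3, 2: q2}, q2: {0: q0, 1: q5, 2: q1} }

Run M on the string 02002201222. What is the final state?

q4 → q1 → q2 → q0 → q2 → q1 → q2 → q0 → q3 → q1 → q2 → q1

q1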